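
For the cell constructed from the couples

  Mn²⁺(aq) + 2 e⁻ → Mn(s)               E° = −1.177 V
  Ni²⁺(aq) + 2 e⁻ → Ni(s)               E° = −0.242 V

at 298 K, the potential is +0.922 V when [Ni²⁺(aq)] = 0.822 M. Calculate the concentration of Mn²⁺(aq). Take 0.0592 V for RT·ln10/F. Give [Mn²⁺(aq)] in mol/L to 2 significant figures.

With Ni²⁺/Ni at the cathode and Mn²⁺/Mn at the anode, E°cell = −0.242 − (−1.177) = +0.935 V (n = 2).
From the Nernst equation, log Q = n(E° − E)/0.0592 = 2·(+0.935 − (+0.922))/0.0592 = 0.439.
Balancing electrons gives Ni²⁺(aq) + Mn(s) → Ni(s) + Mn²⁺(aq); thus Q = [Mn²⁺(aq)] / [Ni²⁺(aq)].
Substituting the known concentrations and solving, log [Mn²⁺(aq)] = 0.354 and [Mn²⁺(aq)] = 2.3 M.

2.3 M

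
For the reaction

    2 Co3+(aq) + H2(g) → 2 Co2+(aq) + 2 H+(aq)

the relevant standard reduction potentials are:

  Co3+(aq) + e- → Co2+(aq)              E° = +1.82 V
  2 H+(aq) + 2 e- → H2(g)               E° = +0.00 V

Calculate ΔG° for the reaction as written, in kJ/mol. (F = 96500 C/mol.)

In the reaction as written Co3+(aq) is reduced, so the Co³⁺/Co²⁺ couple is the cathode and 2H⁺/H₂ is the anode.
E°cell = +1.82 − (+0.00) = +1.82 V; balancing electrons gives n = 2.
ΔG° = −nFE°cell = −(2)(96500)(+1.82) J/mol = −351 kJ/mol.

−351 kJ/mol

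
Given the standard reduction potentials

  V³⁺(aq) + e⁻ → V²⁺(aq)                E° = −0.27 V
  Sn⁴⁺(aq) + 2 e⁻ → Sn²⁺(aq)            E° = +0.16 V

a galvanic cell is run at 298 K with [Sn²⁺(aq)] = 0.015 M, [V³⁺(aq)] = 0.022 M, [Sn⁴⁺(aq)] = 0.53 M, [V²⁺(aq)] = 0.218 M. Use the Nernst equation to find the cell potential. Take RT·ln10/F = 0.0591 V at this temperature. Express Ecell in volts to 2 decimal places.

Sn⁴⁺/Sn²⁺ is reduced (cathode, E° = +0.16 V) and V³⁺/V²⁺ is oxidized (anode).
E°cell = +0.16 − (−0.27) = +0.43 V, with n = 2 electrons transferred.
For the overall reaction Sn⁴⁺(aq) + 2 V²⁺(aq) → Sn²⁺(aq) + 2 V³⁺(aq), Q = ([Sn²⁺(aq)]·[V³⁺(aq)]^2) / ([Sn⁴⁺(aq)]·[V²⁺(aq)]^2) = 0.000288, giving log Q = −3.540.
By the Nernst equation, E = +0.43 − (0.0591/2)·(−3.540) = +0.53 V.

+0.53 V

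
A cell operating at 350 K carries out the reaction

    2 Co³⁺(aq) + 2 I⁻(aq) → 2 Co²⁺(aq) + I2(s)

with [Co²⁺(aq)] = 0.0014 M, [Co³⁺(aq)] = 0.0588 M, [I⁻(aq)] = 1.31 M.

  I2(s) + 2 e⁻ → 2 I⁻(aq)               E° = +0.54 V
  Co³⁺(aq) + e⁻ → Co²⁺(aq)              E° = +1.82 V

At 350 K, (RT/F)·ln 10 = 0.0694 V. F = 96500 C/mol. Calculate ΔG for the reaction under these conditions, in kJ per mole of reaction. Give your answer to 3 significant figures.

With Co³⁺/Co²⁺ reduced at the cathode, E°cell = +1.82 − (+0.54) = +1.28 V and n = 2.
The reaction quotient is [Co²⁺(aq)]^2 / ([Co³⁺(aq)]^2·[I⁻(aq)]^2) = 0.00033; by Nernst, E = +1.28 − (0.0694/2)(−3.481) = +1.4008 V.
Finally ΔG = −nFE = −(2)(96500 C/mol)(+1.4008 V) = −270 kJ/mol.

−270 kJ/mol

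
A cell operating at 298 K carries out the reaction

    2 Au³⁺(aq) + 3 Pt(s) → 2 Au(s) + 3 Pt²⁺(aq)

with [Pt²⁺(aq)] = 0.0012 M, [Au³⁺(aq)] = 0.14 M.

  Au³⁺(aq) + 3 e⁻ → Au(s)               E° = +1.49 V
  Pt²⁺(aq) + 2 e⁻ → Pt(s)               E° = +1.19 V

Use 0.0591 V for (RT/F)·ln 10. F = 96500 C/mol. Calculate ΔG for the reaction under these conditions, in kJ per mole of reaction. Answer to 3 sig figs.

The standard cell potential is +1.49 − (+1.19) = +0.30 V, with n = 6 electrons in the balanced equation.
Q = [Pt²⁺(aq)]^3 / [Au³⁺(aq)]^2 = 8.82×10^−8, so log Q = −7.055 and E = +0.30 − (0.0591/6)(−7.055) = +0.3695 V.
ΔG = −nFE = −(6)(96500)(+0.3695) J/mol = −214 kJ/mol.

−214 kJ/mol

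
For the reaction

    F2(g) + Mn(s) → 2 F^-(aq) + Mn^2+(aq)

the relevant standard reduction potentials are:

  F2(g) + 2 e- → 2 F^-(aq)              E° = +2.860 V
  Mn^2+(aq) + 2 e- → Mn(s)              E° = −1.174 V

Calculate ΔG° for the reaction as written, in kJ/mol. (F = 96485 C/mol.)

In the reaction as written F2(g) is reduced, so the F₂/F⁻ couple is the cathode and Mn²⁺/Mn is the anode.
E°cell = +2.860 − (−1.174) = +4.034 V; balancing electrons gives n = 2.
ΔG° = −nFE°cell = −(2)(96485)(+4.034) J/mol = −778 kJ/mol.

−778 kJ/mol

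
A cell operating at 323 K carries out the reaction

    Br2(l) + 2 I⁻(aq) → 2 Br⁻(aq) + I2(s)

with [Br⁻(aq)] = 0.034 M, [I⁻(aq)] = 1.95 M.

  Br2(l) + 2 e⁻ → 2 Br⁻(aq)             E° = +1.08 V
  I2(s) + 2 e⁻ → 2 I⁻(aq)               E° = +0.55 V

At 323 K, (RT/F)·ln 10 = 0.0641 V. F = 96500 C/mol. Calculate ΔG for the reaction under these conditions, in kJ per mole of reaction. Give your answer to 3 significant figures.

E°cell = +1.08 − (+0.55) = +0.53 V; the balanced reaction transfers n = 2 electrons.
The reaction quotient is [Br⁻(aq)]^2 / [I⁻(aq)]^2 = 0.000304; by Nernst, E = +0.53 − (0.0641/2)(−3.517) = +0.6427 V.
Finally ΔG = −nFE = −(2)(96500 C/mol)(+0.6427 V) = −124 kJ/mol.

−124 kJ/mol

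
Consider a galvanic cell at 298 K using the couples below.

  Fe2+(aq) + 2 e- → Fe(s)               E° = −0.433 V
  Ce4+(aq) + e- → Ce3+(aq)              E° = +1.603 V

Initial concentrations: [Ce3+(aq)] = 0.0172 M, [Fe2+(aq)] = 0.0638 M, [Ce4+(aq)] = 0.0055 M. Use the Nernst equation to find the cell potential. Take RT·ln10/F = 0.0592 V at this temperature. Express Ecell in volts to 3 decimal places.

+2.042 V

The Ce⁴⁺/Ce³⁺ couple has the more positive E°, so it is the cathode; Fe²⁺/Fe is the anode.
E°cell = +1.603 − (−0.433) = +2.036 V, with n = 2 electrons transferred.
The balanced reaction is 2 Ce4+(aq) + Fe(s) → 2 Ce3+(aq) + Fe2+(aq), so Q = ([Ce3+(aq)]^2·[Fe2+(aq)]) / [Ce4+(aq)]^2 = 0.624 and log Q = −0.205.
Applying E = E° − (RT ln10/nF)·log Q gives +2.036 − (0.0592/2)(−0.205) = +2.042 V.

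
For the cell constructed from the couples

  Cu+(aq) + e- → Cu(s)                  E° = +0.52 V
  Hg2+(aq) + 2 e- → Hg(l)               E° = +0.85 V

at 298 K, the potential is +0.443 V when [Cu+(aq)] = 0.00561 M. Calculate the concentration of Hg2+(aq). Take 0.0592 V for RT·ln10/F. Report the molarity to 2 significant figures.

The Hg²⁺/Hg couple has the larger reduction potential, so it is the cathode: E°cell = +0.85 − (+0.52) = +0.33 V and n = 2.
From the Nernst equation, log Q = n(E° − E)/0.0592 = 2·(+0.33 − (+0.443))/0.0592 = −3.818.
Balancing electrons gives Hg2+(aq) + 2 Cu(s) → Hg(l) + 2 Cu+(aq); thus Q = [Cu+(aq)]^2 / [Hg2+(aq)].
Substituting the known concentrations and solving, log [Hg2+(aq)] = −0.684 and [Hg2+(aq)] = 0.21 M.

0.21 M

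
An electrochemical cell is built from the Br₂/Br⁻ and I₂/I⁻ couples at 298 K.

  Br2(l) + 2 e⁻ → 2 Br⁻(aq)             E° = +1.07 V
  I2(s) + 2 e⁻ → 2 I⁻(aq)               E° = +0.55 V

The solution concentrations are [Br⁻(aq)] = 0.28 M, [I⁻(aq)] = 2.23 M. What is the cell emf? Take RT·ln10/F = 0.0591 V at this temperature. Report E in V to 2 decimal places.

+0.57 V

Br₂/Br⁻ is reduced (cathode, E° = +1.07 V) and I₂/I⁻ is oxidized (anode).
E°cell = +1.07 − (+0.55) = +0.52 V, with n = 2 electrons transferred.
Balancing gives Br2(l) + 2 I⁻(aq) → 2 Br⁻(aq) + I2(s); hence Q = [Br⁻(aq)]^2 / [I⁻(aq)]^2 = 0.0158 (log Q = −1.802).
Applying E = E° − (RT ln10/nF)·log Q gives +0.52 − (0.0591/2)(−1.802) = +0.57 V.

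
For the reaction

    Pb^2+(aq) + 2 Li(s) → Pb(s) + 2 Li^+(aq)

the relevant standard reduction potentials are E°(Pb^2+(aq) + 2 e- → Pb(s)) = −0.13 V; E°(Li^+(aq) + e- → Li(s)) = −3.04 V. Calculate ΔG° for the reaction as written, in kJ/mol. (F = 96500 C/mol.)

−562 kJ/mol

In the reaction as written Pb^2+(aq) is reduced, so the Pb²⁺/Pb couple is the cathode and Li⁺/Li is the anode.
E°cell = −0.13 − (−3.04) = +2.91 V; balancing electrons gives n = 2.
ΔG° = −nFE°cell = −(2)(96500)(+2.91) J/mol = −562 kJ/mol.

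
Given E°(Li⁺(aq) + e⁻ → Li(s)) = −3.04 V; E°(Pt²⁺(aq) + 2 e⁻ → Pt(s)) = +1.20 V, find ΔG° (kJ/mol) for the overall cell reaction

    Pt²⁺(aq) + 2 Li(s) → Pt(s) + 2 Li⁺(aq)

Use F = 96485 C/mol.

−818 kJ/mol

In the reaction as written Pt²⁺(aq) is reduced, so the Pt²⁺/Pt couple is the cathode and Li⁺/Li is the anode.
E°cell = +1.20 − (−3.04) = +4.24 V; balancing electrons gives n = 2.
ΔG° = −nFE°cell = −(2)(96485)(+4.24) J/mol = −818 kJ/mol.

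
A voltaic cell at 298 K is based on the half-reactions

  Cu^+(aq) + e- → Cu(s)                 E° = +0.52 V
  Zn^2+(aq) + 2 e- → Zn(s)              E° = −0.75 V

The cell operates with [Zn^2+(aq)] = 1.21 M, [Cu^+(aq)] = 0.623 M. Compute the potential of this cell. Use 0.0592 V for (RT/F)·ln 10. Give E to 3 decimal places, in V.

Since E°(Cu⁺/Cu) > E°(Zn²⁺/Zn), Cu⁺/Cu serves as the cathode.
E°cell = E°cat − E°an = +0.52 − (−0.75) = +1.27 V; n = 2.
For the overall reaction 2 Cu^+(aq) + Zn(s) → 2 Cu(s) + Zn^2+(aq), Q = [Zn^2+(aq)] / [Cu^+(aq)]^2 = 3.12, giving log Q = 0.494.
Applying E = E° − (RT ln10/nF)·log Q gives +1.27 − (0.0592/2)(0.494) = +1.255 V.

+1.255 V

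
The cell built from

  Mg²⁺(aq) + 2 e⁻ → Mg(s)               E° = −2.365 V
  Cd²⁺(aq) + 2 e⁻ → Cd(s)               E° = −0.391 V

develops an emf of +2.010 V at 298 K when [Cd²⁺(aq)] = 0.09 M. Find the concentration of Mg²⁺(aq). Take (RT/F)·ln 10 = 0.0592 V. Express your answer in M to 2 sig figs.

0.0055 M

Cd²⁺/Cd is the cathode (higher E°); E°cell = −0.391 − (−2.365) = +1.974 V with n = 2.
Rearranging E = E° − (0.0592/n)·log Q gives log Q = 2(+1.974 − (+2.010))/0.0592 = −1.216.
Balancing electrons gives Cd²⁺(aq) + Mg(s) → Cd(s) + Mg²⁺(aq); thus Q = [Mg²⁺(aq)] / [Cd²⁺(aq)].
Substituting the known concentrations and solving, log [Mg²⁺(aq)] = −2.262 and [Mg²⁺(aq)] = 0.0055 M.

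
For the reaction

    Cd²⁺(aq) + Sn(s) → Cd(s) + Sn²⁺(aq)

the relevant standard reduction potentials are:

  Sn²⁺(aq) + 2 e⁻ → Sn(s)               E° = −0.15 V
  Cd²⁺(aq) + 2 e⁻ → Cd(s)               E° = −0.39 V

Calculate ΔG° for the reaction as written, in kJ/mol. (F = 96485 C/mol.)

+46.3 kJ/mol

In the reaction as written Cd²⁺(aq) is reduced, so the Cd²⁺/Cd couple is the cathode and Sn²⁺/Sn is the anode.
E°cell = −0.39 − (−0.15) = −0.24 V; balancing electrons gives n = 2.
ΔG° = −nFE°cell = −(2)(96485)(−0.24) J/mol = +46.3 kJ/mol.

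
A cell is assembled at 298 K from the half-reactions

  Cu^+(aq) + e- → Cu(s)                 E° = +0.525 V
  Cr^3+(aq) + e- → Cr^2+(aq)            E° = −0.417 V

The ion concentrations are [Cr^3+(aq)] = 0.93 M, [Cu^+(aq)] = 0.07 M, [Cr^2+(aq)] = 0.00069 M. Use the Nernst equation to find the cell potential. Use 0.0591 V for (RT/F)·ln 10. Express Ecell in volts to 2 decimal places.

+0.69 V

The Cu⁺/Cu couple has the more positive E°, so it is the cathode; Cr³⁺/Cr²⁺ is the anode.
E°cell = E°cat − E°an = +0.525 − (−0.417) = +0.942 V; n = 1.
For the overall reaction Cu^+(aq) + Cr^2+(aq) → Cu(s) + Cr^3+(aq), Q = [Cr^3+(aq)] / ([Cu^+(aq)]·[Cr^2+(aq)]) = 1.93×10^4, giving log Q = 4.285.
By the Nernst equation, E = +0.942 − (0.0591/1)·(4.285) = +0.69 V.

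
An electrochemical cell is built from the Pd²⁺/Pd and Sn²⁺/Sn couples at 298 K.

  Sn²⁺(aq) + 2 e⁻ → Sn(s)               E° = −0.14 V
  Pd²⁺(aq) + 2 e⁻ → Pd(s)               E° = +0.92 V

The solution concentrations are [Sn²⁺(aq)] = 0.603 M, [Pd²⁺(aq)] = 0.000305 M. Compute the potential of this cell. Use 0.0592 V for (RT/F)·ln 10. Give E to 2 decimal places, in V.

Pd²⁺/Pd is reduced (cathode, E° = +0.92 V) and Sn²⁺/Sn is oxidized (anode).
The standard potential is +0.92 − (−0.14) = +1.06 V and the balanced reaction transfers n = 2 electrons.
Balancing gives Pd²⁺(aq) + Sn(s) → Pd(s) + Sn²⁺(aq); hence Q = [Sn²⁺(aq)] / [Pd²⁺(aq)] = 1.98×10^3 (log Q = 3.296).
By the Nernst equation, E = +1.06 − (0.0592/2)·(3.296) = +0.96 V.

+0.96 V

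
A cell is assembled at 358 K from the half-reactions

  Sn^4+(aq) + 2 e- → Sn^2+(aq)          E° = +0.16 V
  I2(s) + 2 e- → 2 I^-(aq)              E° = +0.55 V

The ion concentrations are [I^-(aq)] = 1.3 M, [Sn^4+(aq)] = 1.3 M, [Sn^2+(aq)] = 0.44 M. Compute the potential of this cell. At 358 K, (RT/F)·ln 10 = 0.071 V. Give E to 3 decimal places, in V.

+0.365 V

The I₂/I⁻ couple has the more positive E°, so it is the cathode; Sn⁴⁺/Sn²⁺ is the anode.
E°cell = +0.55 − (+0.16) = +0.39 V, with n = 2 electrons transferred.
The balanced reaction is I2(s) + Sn^2+(aq) → 2 I^-(aq) + Sn^4+(aq), so Q = ([I^-(aq)]^2·[Sn^4+(aq)]) / [Sn^2+(aq)] = 4.99 and log Q = 0.698.
By the Nernst equation, E = +0.39 − (0.071/2)·(0.698) = +0.365 V.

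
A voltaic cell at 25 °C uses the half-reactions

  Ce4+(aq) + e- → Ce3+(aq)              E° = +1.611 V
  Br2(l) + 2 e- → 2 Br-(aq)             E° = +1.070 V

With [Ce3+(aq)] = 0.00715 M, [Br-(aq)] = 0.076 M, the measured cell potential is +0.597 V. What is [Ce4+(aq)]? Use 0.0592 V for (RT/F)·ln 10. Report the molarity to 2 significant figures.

0.83 M

With Ce⁴⁺/Ce³⁺ at the cathode and Br₂/Br⁻ at the anode, E°cell = +1.611 − (+1.070) = +0.541 V (n = 2).
From the Nernst equation, log Q = n(E° − E)/0.0592 = 2·(+0.541 − (+0.597))/0.0592 = −1.892.
The balanced reaction is 2 Ce4+(aq) + 2 Br-(aq) → 2 Ce3+(aq) + Br2(l), so Q = [Ce3+(aq)]^2 / ([Ce4+(aq)]^2·[Br-(aq)]^2).
Solving for the unknown gives log [Ce4+(aq)] = −0.081, so [Ce4+(aq)] ≈ 0.83 M.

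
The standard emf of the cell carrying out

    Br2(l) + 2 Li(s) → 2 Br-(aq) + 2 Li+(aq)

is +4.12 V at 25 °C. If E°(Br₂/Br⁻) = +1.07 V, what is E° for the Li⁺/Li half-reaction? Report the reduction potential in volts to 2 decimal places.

−3.05 V

In the reaction as written the Br₂/Br⁻ couple is reduced (cathode) and Li⁺/Li is oxidized (anode), so E°cell = E°(Br₂/Br⁻) − E°(Li⁺/Li).
E°(Li⁺/Li) = E°(cathode) − E°cell = +1.07 − (+4.12) = −3.05 V.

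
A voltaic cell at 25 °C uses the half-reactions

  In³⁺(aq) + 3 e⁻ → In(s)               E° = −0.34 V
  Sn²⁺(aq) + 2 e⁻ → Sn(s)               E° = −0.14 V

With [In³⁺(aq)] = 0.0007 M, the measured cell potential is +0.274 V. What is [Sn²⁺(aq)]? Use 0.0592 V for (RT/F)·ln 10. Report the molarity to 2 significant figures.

The Sn²⁺/Sn couple has the larger reduction potential, so it is the cathode: E°cell = −0.14 − (−0.34) = +0.20 V and n = 6.
Since E = E° − (0.0592/n)·log Q, log Q = n(E° − E)/0.0592 = −7.500.
For 3 Sn²⁺(aq) + 2 In(s) → 3 Sn(s) + 2 In³⁺(aq), the reaction quotient is Q = [In³⁺(aq)]^2 / [Sn²⁺(aq)]^3.
Substituting the known concentrations and solving, log [Sn²⁺(aq)] = 0.397 and [Sn²⁺(aq)] = 2.5 M.

2.5 M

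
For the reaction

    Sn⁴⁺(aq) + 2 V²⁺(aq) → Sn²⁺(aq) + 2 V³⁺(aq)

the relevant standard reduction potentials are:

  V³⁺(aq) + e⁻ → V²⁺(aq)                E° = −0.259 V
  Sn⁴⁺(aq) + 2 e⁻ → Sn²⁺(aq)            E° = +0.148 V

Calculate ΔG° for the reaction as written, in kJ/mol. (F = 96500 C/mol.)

−78.6 kJ/mol

In the reaction as written Sn⁴⁺(aq) is reduced, so the Sn⁴⁺/Sn²⁺ couple is the cathode and V³⁺/V²⁺ is the anode.
E°cell = +0.148 − (−0.259) = +0.407 V; balancing electrons gives n = 2.
ΔG° = −nFE°cell = −(2)(96500)(+0.407) J/mol = −78.6 kJ/mol.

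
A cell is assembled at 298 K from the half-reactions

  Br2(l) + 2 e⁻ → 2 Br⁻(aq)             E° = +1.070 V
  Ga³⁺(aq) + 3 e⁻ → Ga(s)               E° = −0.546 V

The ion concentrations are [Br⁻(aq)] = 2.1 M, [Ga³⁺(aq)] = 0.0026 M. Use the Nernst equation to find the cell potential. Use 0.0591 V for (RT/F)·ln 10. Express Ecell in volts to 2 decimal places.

The Br₂/Br⁻ couple has the more positive E°, so it is the cathode; Ga³⁺/Ga is the anode.
E°cell = +1.070 − (−0.546) = +1.616 V, with n = 6 electrons transferred.
For the overall reaction 3 Br2(l) + 2 Ga(s) → 6 Br⁻(aq) + 2 Ga³⁺(aq), Q = [Br⁻(aq)]^6·[Ga³⁺(aq)]^2 = 0.00058, giving log Q = −3.237.
Applying E = E° − (RT ln10/nF)·log Q gives +1.616 − (0.0591/6)(−3.237) = +1.65 V.

+1.65 V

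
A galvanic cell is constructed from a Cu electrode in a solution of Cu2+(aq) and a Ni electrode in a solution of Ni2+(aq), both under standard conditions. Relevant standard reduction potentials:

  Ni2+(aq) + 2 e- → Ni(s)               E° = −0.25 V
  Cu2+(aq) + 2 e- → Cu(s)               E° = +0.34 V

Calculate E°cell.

Of the two couples in this cell, the one with the more positive reduction potential is reduced at the cathode: here that is Cu²⁺/Cu (+0.34 V); Ni²⁺/Ni (−0.25 V) is the anode.
E°cell = E°(cathode) − E°(anode) = +0.34 − (−0.25) = +0.59 V.

+0.59 V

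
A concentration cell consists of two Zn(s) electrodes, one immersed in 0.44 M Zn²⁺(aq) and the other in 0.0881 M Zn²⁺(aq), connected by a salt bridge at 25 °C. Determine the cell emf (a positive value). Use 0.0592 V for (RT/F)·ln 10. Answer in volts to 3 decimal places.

0.021 V

For a concentration cell E°cell = 0, since both electrodes use the same couple.
The compartment with the higher Zn²⁺(aq) concentration (0.44 M) acts as the cathode; ions are reduced there and produced at the dilute (0.0881 M) anode.
With n = 2, Ecell = −(0.0592/2)·log([dilute]/[conc]) = −(0.0592/2)·log(0.0881/0.44) = +0.021 V.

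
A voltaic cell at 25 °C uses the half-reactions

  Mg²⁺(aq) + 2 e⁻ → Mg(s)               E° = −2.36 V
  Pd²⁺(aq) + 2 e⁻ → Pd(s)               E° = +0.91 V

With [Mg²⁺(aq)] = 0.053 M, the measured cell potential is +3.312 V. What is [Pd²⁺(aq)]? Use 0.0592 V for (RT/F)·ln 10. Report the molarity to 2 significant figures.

1.4 M

Pd²⁺/Pd is the cathode (higher E°); E°cell = +0.91 − (−2.36) = +3.27 V with n = 2.
Rearranging E = E° − (0.0592/n)·log Q gives log Q = 2(+3.27 − (+3.312))/0.0592 = −1.419.
The balanced reaction is Pd²⁺(aq) + Mg(s) → Pd(s) + Mg²⁺(aq), so Q = [Mg²⁺(aq)] / [Pd²⁺(aq)].
Solving for the unknown gives log [Pd²⁺(aq)] = 0.143, so [Pd²⁺(aq)] ≈ 1.4 M.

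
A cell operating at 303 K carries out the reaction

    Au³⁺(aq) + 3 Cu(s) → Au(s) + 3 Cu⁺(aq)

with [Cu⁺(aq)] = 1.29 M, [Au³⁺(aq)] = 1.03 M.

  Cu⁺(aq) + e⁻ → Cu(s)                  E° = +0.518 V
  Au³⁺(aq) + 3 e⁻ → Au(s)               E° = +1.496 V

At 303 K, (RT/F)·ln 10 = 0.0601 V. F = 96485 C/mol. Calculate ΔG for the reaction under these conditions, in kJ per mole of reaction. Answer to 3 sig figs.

−281 kJ/mol

With Au³⁺/Au reduced at the cathode, E°cell = +1.496 − (+0.518) = +0.978 V and n = 3.
The reaction quotient is [Cu⁺(aq)]^3 / [Au³⁺(aq)] = 2.08; by Nernst, E = +0.978 − (0.0601/3)(0.319) = +0.9716 V.
Then ΔG = −nFE = −3 × 96485 × +0.9716 J/mol = −281 kJ/mol.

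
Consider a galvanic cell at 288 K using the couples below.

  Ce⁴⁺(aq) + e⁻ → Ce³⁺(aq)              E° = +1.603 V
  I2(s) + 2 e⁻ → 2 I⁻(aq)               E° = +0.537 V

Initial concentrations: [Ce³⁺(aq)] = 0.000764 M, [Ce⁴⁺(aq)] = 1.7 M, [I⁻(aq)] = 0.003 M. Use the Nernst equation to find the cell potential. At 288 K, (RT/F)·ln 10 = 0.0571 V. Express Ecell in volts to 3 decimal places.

+1.113 V

The Ce⁴⁺/Ce³⁺ couple has the more positive E°, so it is the cathode; I₂/I⁻ is the anode.
E°cell = +1.603 − (+0.537) = +1.066 V, with n = 2 electrons transferred.
The balanced reaction is 2 Ce⁴⁺(aq) + 2 I⁻(aq) → 2 Ce³⁺(aq) + I2(s), so Q = [Ce³⁺(aq)]^2 / ([Ce⁴⁺(aq)]^2·[I⁻(aq)]^2) = 0.0224 and log Q = −1.649.
E = E° − (0.0571/n)·log Q = +1.066 − (0.0571/2)(−1.649) = +1.113 V.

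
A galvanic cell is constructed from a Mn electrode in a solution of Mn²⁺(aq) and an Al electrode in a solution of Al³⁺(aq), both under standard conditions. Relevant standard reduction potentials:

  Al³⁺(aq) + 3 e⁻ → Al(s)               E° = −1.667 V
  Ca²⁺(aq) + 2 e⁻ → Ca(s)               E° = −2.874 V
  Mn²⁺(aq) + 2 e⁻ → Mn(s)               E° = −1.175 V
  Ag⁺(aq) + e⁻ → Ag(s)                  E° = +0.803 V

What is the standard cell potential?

The Mn²⁺/Mn couple has the higher E°, so Mn ion is reduced (cathode) and Al is oxidized (anode).
E°cell = E°(cathode) − E°(anode) = −1.175 − (−1.667) = +0.492 V.

+0.492 V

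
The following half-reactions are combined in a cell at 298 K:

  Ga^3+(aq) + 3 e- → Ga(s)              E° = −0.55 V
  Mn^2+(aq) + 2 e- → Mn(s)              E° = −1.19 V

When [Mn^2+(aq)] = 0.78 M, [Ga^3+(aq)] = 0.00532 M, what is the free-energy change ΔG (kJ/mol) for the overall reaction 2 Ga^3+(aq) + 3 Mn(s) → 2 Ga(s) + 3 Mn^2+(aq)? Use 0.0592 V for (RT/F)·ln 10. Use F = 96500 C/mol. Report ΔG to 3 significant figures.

With Ga³⁺/Ga reduced at the cathode, E°cell = −0.55 − (−1.19) = +0.64 V and n = 6.
Here Q = [Mn^2+(aq)]^3 / [Ga^3+(aq)]^2 = 1.68×10^4 (log Q = 4.224), giving E = +0.64 − (0.0592/6)·(4.224) = +0.5983 V.
ΔG = −nFE = −(6)(96500)(+0.5983) J/mol = −346 kJ/mol.

−346 kJ/mol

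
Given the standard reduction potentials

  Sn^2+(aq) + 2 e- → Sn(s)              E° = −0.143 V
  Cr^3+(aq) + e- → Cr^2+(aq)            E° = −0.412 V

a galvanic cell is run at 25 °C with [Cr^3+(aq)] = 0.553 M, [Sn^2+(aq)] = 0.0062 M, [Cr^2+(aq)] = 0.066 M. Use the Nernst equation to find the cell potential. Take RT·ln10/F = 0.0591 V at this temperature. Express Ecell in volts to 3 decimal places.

+0.149 V

The Sn²⁺/Sn couple has the more positive E°, so it is the cathode; Cr³⁺/Cr²⁺ is the anode.
E°cell = −0.143 − (−0.412) = +0.269 V, with n = 2 electrons transferred.
Balancing gives Sn^2+(aq) + 2 Cr^2+(aq) → Sn(s) + 2 Cr^3+(aq); hence Q = [Cr^3+(aq)]^2 / ([Sn^2+(aq)]·[Cr^2+(aq)]^2) = 1.13×10^4 (log Q = 4.054).
E = E° − (0.0591/n)·log Q = +0.269 − (0.0591/2)(4.054) = +0.149 V.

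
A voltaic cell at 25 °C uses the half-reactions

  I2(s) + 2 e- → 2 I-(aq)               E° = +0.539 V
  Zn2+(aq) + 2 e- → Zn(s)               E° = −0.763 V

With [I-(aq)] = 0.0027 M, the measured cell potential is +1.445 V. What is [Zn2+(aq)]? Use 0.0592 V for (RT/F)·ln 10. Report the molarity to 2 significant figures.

With I₂/I⁻ at the cathode and Zn²⁺/Zn at the anode, E°cell = +0.539 − (−0.763) = +1.302 V (n = 2).
From the Nernst equation, log Q = n(E° − E)/0.0592 = 2·(+1.302 − (+1.445))/0.0592 = −4.831.
Balancing electrons gives I2(s) + Zn(s) → 2 I-(aq) + Zn2+(aq); thus Q = [I-(aq)]^2·[Zn2+(aq)].
Isolating [Zn2+(aq)] in Q = 10^{−4.831} yields log [Zn2+(aq)] = 0.306, i.e. 2.0 M.

2.0 M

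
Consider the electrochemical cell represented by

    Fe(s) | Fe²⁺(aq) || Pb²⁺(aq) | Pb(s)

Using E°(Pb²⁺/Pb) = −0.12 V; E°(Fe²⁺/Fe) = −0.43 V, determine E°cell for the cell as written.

By convention the left-hand electrode in cell notation is the anode (oxidation) and the right-hand electrode is the cathode (reduction).
E°cell = E°(right) − E°(left) = −0.12 − (−0.43) = +0.31 V.

+0.31 V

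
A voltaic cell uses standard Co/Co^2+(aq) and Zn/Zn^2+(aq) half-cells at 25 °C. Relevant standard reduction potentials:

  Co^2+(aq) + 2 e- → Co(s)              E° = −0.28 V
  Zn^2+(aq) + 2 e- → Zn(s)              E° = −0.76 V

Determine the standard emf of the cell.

+0.48 V

Of the two couples in this cell, the one with the more positive reduction potential is reduced at the cathode: here that is Co²⁺/Co (−0.28 V); Zn²⁺/Zn (−0.76 V) is the anode.
E°cell = E°(cathode) − E°(anode) = −0.28 − (−0.76) = +0.48 V.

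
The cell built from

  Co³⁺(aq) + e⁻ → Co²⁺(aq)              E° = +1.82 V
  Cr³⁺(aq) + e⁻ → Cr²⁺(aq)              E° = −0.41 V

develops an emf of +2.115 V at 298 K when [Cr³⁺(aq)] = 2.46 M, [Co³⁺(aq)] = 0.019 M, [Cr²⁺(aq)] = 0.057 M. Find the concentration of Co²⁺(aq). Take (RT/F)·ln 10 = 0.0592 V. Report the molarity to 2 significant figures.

With Co³⁺/Co²⁺ at the cathode and Cr³⁺/Cr²⁺ at the anode, E°cell = +1.82 − (−0.41) = +2.23 V (n = 1).
Rearranging E = E° − (0.0592/n)·log Q gives log Q = 1(+2.23 − (+2.115))/0.0592 = 1.943.
Balancing electrons gives Co³⁺(aq) + Cr²⁺(aq) → Co²⁺(aq) + Cr³⁺(aq); thus Q = ([Co²⁺(aq)]·[Cr³⁺(aq)]) / ([Co³⁺(aq)]·[Cr²⁺(aq)]).
Solving for the unknown gives log [Co²⁺(aq)] = −1.413, so [Co²⁺(aq)] ≈ 0.039 M.

0.039 M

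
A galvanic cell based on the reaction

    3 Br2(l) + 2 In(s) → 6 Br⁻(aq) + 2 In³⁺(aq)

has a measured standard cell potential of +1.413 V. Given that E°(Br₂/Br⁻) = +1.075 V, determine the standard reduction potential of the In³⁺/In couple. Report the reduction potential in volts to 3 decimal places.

−0.338 V

In the reaction as written the Br₂/Br⁻ couple is reduced (cathode) and In³⁺/In is oxidized (anode), so E°cell = E°(Br₂/Br⁻) − E°(In³⁺/In).
E°(In³⁺/In) = E°(cathode) − E°cell = +1.075 − (+1.413) = −0.338 V.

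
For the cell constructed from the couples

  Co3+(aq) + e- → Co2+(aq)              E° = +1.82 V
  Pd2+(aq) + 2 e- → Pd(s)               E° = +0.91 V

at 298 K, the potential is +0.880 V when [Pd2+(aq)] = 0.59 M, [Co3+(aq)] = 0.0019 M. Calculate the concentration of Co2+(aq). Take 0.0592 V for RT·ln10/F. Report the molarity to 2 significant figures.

The Co³⁺/Co²⁺ couple has the larger reduction potential, so it is the cathode: E°cell = +1.82 − (+0.91) = +0.91 V and n = 2.
Rearranging E = E° − (0.0592/n)·log Q gives log Q = 2(+0.91 − (+0.880))/0.0592 = 1.014.
The balanced reaction is 2 Co3+(aq) + Pd(s) → 2 Co2+(aq) + Pd2+(aq), so Q = ([Co2+(aq)]^2·[Pd2+(aq)]) / [Co3+(aq)]^2.
Solving for the unknown gives log [Co2+(aq)] = −2.100, so [Co2+(aq)] ≈ 0.0079 M.

0.0079 M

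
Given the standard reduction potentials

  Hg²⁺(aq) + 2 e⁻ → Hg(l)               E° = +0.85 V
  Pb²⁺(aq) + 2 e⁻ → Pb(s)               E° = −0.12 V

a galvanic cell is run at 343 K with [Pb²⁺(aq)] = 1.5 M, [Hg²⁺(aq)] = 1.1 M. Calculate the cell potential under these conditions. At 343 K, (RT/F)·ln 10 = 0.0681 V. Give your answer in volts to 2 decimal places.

The Hg²⁺/Hg couple has the more positive E°, so it is the cathode; Pb²⁺/Pb is the anode.
The standard potential is +0.85 − (−0.12) = +0.97 V and the balanced reaction transfers n = 2 electrons.
Balancing gives Hg²⁺(aq) + Pb(s) → Hg(l) + Pb²⁺(aq); hence Q = [Pb²⁺(aq)] / [Hg²⁺(aq)] = 1.36 (log Q = 0.135).
E = E° − (0.0681/n)·log Q = +0.97 − (0.0681/2)(0.135) = +0.97 V.

+0.97 V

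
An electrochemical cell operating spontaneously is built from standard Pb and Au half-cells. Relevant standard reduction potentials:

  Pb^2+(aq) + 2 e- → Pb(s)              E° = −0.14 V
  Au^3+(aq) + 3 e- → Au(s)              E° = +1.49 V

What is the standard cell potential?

+1.63 V

The Au³⁺/Au couple has the higher E°, so Au ion is reduced (cathode) and Pb is oxidized (anode).
E°cell = E°(cathode) − E°(anode) = +1.49 − (−0.14) = +1.63 V.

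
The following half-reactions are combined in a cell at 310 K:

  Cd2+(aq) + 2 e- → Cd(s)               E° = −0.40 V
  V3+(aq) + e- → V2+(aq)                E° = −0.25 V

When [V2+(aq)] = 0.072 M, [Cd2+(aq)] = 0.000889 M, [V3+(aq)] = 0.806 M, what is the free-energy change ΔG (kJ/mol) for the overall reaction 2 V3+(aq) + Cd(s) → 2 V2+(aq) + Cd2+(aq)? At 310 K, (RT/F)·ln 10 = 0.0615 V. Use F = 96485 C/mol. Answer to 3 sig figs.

−59.5 kJ/mol

E°cell = −0.25 − (−0.40) = +0.15 V; the balanced reaction transfers n = 2 electrons.
The reaction quotient is ([V2+(aq)]^2·[Cd2+(aq)]) / [V3+(aq)]^2 = 7.09×10^−6; by Nernst, E = +0.15 − (0.0615/2)(−5.149) = +0.3083 V.
ΔG = −nFE = −(2)(96485)(+0.3083) J/mol = −59.5 kJ/mol.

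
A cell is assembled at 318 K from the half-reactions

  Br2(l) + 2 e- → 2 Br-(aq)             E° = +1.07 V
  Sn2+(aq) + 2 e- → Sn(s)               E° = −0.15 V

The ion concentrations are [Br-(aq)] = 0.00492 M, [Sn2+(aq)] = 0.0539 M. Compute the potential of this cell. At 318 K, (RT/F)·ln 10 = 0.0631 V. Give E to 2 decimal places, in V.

+1.41 V

Br₂/Br⁻ is reduced (cathode, E° = +1.07 V) and Sn²⁺/Sn is oxidized (anode).
E°cell = +1.07 − (−0.15) = +1.22 V, with n = 2 electrons transferred.
The balanced reaction is Br2(l) + Sn(s) → 2 Br-(aq) + Sn2+(aq), so Q = [Br-(aq)]^2·[Sn2+(aq)] = 1.3×10^−6 and log Q = −5.884.
By the Nernst equation, E = +1.22 − (0.0631/2)·(−5.884) = +1.41 V.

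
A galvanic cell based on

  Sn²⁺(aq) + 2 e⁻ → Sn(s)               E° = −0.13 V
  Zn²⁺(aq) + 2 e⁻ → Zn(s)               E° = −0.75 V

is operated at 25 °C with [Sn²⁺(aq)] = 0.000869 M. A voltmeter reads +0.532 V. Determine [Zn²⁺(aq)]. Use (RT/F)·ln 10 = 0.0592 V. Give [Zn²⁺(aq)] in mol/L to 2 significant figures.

0.82 M

The Sn²⁺/Sn couple has the larger reduction potential, so it is the cathode: E°cell = −0.13 − (−0.75) = +0.62 V and n = 2.
From the Nernst equation, log Q = n(E° − E)/0.0592 = 2·(+0.62 − (+0.532))/0.0592 = 2.973.
Balancing electrons gives Sn²⁺(aq) + Zn(s) → Sn(s) + Zn²⁺(aq); thus Q = [Zn²⁺(aq)] / [Sn²⁺(aq)].
Substituting the known concentrations and solving, log [Zn²⁺(aq)] = −0.088 and [Zn²⁺(aq)] = 0.82 M.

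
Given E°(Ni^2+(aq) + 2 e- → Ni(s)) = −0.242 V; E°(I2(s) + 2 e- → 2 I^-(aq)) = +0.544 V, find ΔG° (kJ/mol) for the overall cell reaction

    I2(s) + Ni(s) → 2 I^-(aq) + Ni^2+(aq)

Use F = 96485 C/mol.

−152 kJ/mol

In the reaction as written I2(s) is reduced, so the I₂/I⁻ couple is the cathode and Ni²⁺/Ni is the anode.
E°cell = +0.544 − (−0.242) = +0.786 V; balancing electrons gives n = 2.
ΔG° = −nFE°cell = −(2)(96485)(+0.786) J/mol = −152 kJ/mol.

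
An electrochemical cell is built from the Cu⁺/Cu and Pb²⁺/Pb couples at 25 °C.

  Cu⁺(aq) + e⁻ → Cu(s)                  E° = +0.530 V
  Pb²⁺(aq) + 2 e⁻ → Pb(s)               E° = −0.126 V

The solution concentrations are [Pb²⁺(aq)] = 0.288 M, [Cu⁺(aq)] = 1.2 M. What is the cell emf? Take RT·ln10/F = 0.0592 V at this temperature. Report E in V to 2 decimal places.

+0.68 V

The Cu⁺/Cu couple has the more positive E°, so it is the cathode; Pb²⁺/Pb is the anode.
E°cell = +0.530 − (−0.126) = +0.656 V, with n = 2 electrons transferred.
The balanced reaction is 2 Cu⁺(aq) + Pb(s) → 2 Cu(s) + Pb²⁺(aq), so Q = [Pb²⁺(aq)] / [Cu⁺(aq)]^2 = 0.2 and log Q = −0.699.
Applying E = E° − (RT ln10/nF)·log Q gives +0.656 − (0.0592/2)(−0.699) = +0.68 V.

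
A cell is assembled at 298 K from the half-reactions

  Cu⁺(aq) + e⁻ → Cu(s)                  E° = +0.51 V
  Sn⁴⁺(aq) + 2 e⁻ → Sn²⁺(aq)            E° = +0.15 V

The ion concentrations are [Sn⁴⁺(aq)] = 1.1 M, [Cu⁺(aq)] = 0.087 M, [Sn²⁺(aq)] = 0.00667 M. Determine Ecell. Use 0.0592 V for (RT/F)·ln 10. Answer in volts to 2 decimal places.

+0.23 V

The Cu⁺/Cu couple has the more positive E°, so it is the cathode; Sn⁴⁺/Sn²⁺ is the anode.
E°cell = E°cat − E°an = +0.51 − (+0.15) = +0.36 V; n = 2.
The balanced reaction is 2 Cu⁺(aq) + Sn²⁺(aq) → 2 Cu(s) + Sn⁴⁺(aq), so Q = [Sn⁴⁺(aq)] / ([Cu⁺(aq)]^2·[Sn²⁺(aq)]) = 2.18×10^4 and log Q = 4.338.
By the Nernst equation, E = +0.36 − (0.0592/2)·(4.338) = +0.23 V.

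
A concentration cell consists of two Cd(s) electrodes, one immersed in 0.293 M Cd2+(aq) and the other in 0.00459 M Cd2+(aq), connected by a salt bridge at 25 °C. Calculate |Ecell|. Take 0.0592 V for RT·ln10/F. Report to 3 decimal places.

0.053 V

For a concentration cell E°cell = 0, since both electrodes use the same couple.
The compartment with the higher Cd2+(aq) concentration (0.293 M) acts as the cathode; ions are reduced there and produced at the dilute (0.00459 M) anode.
With n = 2, Ecell = −(0.0592/2)·log([dilute]/[conc]) = −(0.0592/2)·log(0.00459/0.293) = +0.053 V.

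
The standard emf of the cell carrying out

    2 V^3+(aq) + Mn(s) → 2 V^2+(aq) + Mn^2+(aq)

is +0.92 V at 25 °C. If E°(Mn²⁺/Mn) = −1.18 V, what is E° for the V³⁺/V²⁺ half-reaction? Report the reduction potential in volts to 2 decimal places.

In the reaction as written the V³⁺/V²⁺ couple is reduced (cathode) and Mn²⁺/Mn is oxidized (anode), so E°cell = E°(V³⁺/V²⁺) − E°(Mn²⁺/Mn).
E°(V³⁺/V²⁺) = E°cell + E°(anode) = +0.92 + (−1.18) = −0.26 V.

−0.26 V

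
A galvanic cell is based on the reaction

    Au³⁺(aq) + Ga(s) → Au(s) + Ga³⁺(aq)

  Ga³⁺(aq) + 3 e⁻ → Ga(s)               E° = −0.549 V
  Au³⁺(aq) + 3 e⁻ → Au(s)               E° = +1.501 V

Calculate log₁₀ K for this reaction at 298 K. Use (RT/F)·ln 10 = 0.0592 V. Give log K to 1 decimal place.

log K = 103.9

The Au³⁺/Au couple is reduced (cathode); E°cell = +1.501 − (−0.549) = +2.050 V with n = 3.
At equilibrium E = 0, so log K = nE°cell / 0.0592 = (3)(+2.050) / 0.0592 = 103.9.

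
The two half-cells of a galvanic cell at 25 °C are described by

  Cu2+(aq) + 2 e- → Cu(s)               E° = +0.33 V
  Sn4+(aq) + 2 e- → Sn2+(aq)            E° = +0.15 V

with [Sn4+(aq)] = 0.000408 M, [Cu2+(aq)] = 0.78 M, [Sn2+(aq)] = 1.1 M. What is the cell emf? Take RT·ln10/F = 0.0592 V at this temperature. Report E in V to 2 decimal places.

+0.28 V

The Cu²⁺/Cu couple has the more positive E°, so it is the cathode; Sn⁴⁺/Sn²⁺ is the anode.
E°cell = E°cat − E°an = +0.33 − (+0.15) = +0.18 V; n = 2.
For the overall reaction Cu2+(aq) + Sn2+(aq) → Cu(s) + Sn4+(aq), Q = [Sn4+(aq)] / ([Cu2+(aq)]·[Sn2+(aq)]) = 0.000476, giving log Q = −3.323.
By the Nernst equation, E = +0.18 − (0.0592/2)·(−3.323) = +0.28 V.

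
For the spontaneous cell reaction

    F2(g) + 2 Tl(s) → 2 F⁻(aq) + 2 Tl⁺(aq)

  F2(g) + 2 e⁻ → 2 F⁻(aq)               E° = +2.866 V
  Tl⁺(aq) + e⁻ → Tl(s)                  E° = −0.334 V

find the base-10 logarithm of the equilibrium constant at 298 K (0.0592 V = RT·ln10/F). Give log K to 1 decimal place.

The F₂/F⁻ couple is reduced (cathode); E°cell = +2.866 − (−0.334) = +3.200 V with n = 2.
At equilibrium E = 0, so log K = nE°cell / 0.0592 = (2)(+3.200) / 0.0592 = 108.1.

log K = 108.1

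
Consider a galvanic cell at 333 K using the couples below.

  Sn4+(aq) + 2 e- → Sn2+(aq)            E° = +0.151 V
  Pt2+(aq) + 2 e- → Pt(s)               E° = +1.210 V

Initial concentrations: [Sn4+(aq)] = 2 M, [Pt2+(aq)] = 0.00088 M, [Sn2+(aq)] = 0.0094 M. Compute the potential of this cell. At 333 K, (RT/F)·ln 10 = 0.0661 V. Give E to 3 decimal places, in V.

+0.881 V

The Pt²⁺/Pt couple has the more positive E°, so it is the cathode; Sn⁴⁺/Sn²⁺ is the anode.
E°cell = +1.210 − (+0.151) = +1.059 V, with n = 2 electrons transferred.
The balanced reaction is Pt2+(aq) + Sn2+(aq) → Pt(s) + Sn4+(aq), so Q = [Sn4+(aq)] / ([Pt2+(aq)]·[Sn2+(aq)]) = 2.42×10^5 and log Q = 5.383.
E = E° − (0.0661/n)·log Q = +1.059 − (0.0661/2)(5.383) = +0.881 V.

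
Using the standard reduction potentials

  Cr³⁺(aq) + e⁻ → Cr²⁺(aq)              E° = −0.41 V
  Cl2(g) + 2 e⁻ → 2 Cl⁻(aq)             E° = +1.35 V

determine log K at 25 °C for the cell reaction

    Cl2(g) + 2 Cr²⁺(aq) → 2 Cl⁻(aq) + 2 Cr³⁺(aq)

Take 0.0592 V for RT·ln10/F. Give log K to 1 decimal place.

The Cl₂/Cl⁻ couple is reduced (cathode); E°cell = +1.35 − (−0.41) = +1.76 V with n = 2.
At equilibrium E = 0, so log K = nE°cell / 0.0592 = (2)(+1.76) / 0.0592 = 59.5.

log K = 59.5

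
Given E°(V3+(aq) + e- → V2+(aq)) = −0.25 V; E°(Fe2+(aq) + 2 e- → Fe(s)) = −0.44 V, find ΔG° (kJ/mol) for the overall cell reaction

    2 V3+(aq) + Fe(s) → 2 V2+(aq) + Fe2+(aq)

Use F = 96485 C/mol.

In the reaction as written V3+(aq) is reduced, so the V³⁺/V²⁺ couple is the cathode and Fe²⁺/Fe is the anode.
E°cell = −0.25 − (−0.44) = +0.19 V; balancing electrons gives n = 2.
ΔG° = −nFE°cell = −(2)(96485)(+0.19) J/mol = −36.7 kJ/mol.

−36.7 kJ/mol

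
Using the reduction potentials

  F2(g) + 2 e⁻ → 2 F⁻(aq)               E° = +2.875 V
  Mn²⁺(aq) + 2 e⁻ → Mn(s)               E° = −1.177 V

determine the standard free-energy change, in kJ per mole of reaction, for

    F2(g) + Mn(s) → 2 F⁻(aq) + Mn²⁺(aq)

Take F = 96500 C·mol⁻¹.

−782 kJ/mol

In the reaction as written F2(g) is reduced, so the F₂/F⁻ couple is the cathode and Mn²⁺/Mn is the anode.
E°cell = +2.875 − (−1.177) = +4.052 V; balancing electrons gives n = 2.
ΔG° = −nFE°cell = −(2)(96500)(+4.052) J/mol = −782 kJ/mol.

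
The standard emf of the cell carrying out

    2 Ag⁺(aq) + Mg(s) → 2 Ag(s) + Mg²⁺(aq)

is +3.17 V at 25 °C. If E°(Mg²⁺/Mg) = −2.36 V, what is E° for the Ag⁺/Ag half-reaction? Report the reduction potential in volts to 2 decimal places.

In the reaction as written the Ag⁺/Ag couple is reduced (cathode) and Mg²⁺/Mg is oxidized (anode), so E°cell = E°(Ag⁺/Ag) − E°(Mg²⁺/Mg).
E°(Ag⁺/Ag) = E°cell + E°(anode) = +3.17 + (−2.36) = +0.81 V.

+0.81 V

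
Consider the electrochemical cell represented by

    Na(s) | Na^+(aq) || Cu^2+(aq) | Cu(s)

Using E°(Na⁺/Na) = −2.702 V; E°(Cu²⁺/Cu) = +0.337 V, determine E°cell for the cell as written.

By convention the left-hand electrode in cell notation is the anode (oxidation) and the right-hand electrode is the cathode (reduction).
E°cell = E°(right) − E°(left) = +0.337 − (−2.702) = +3.039 V.

+3.039 V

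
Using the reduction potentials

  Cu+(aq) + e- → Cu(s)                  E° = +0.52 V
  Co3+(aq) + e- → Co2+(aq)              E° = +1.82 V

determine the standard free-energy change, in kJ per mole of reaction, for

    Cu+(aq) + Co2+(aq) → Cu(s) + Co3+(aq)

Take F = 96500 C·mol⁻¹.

+125 kJ/mol

In the reaction as written Cu+(aq) is reduced, so the Cu⁺/Cu couple is the cathode and Co³⁺/Co²⁺ is the anode.
E°cell = +0.52 − (+1.82) = −1.30 V; balancing electrons gives n = 1.
ΔG° = −nFE°cell = −(1)(96500)(−1.30) J/mol = +125 kJ/mol.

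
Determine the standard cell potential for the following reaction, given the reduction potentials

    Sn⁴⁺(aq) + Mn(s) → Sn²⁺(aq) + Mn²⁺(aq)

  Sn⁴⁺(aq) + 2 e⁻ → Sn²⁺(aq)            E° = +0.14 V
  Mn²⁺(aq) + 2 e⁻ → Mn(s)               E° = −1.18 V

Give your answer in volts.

Sn⁴⁺(aq) gains electrons, so the Sn⁴⁺/Sn²⁺ couple is the cathode; the Mn²⁺/Mn couple is the anode.
E°cell = E°(cathode) − E°(anode) = +0.14 − (−1.18) = +1.32 V.
The positive value indicates the reaction is spontaneous as written.

+1.32 V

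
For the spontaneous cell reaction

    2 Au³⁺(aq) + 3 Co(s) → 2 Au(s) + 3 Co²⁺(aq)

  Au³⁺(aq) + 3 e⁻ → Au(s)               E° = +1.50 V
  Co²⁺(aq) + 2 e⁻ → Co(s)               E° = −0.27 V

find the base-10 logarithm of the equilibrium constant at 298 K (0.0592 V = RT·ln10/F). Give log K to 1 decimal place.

The Au³⁺/Au couple is reduced (cathode); E°cell = +1.50 − (−0.27) = +1.77 V with n = 6.
At equilibrium E = 0, so log K = nE°cell / 0.0592 = (6)(+1.77) / 0.0592 = 179.4.

log K = 179.4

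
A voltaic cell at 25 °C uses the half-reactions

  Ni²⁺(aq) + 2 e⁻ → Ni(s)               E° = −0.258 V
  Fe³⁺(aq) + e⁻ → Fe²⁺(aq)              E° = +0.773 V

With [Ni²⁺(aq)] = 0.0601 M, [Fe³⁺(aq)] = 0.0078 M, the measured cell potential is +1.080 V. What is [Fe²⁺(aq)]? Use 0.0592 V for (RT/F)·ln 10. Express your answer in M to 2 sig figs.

Fe³⁺/Fe²⁺ is the cathode (higher E°); E°cell = +0.773 − (−0.258) = +1.031 V with n = 2.
Since E = E° − (0.0592/n)·log Q, log Q = n(E° − E)/0.0592 = −1.655.
Balancing electrons gives 2 Fe³⁺(aq) + Ni(s) → 2 Fe²⁺(aq) + Ni²⁺(aq); thus Q = ([Fe²⁺(aq)]^2·[Ni²⁺(aq)]) / [Fe³⁺(aq)]^2.
Isolating [Fe²⁺(aq)] in Q = 10^{−1.655} yields log [Fe²⁺(aq)] = −2.325, i.e. 0.0047 M.

0.0047 M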